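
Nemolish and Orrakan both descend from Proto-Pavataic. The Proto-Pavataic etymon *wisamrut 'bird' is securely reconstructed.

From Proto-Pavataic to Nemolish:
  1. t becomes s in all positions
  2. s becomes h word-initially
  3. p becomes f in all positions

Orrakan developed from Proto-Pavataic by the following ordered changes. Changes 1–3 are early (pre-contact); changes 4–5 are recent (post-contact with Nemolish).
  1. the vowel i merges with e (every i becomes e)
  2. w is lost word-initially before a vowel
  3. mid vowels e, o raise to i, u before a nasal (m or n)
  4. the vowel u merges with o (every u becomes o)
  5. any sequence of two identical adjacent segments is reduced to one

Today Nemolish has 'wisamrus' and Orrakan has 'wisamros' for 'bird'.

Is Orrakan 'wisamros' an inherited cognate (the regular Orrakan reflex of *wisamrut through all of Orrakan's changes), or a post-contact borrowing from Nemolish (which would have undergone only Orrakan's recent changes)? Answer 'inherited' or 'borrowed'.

borrowed

If inherited, *wisamrut would pass through all of Orrakan's changes:
Orrakan: start from *wisamrut.
  rule 1 (vowel merger): wisamrut → wesamrut
  rule 2 (glide loss): wesamrut → esamrut
  rule 3: no change — esamrut
  rule 4 (vowel merger): esamrut → esamrot
  rule 5: no change — esamrot
  ⇒ Orrakan esamrot
If borrowed from Nemolish 'wisamrus' after the early changes, it would undergo only the recent ones:
  rule 4 (vowel merger): wisamrus → wisamros
  rule 5 (degemination): no change (wisamros)
  ⇒ as a loan: wisamros
Orrakan 'wisamros' matches the loan outcome 'wisamros', not the inherited 'esamrot' — it skipped the early Orrakan changes, so it was borrowed from Nemolish.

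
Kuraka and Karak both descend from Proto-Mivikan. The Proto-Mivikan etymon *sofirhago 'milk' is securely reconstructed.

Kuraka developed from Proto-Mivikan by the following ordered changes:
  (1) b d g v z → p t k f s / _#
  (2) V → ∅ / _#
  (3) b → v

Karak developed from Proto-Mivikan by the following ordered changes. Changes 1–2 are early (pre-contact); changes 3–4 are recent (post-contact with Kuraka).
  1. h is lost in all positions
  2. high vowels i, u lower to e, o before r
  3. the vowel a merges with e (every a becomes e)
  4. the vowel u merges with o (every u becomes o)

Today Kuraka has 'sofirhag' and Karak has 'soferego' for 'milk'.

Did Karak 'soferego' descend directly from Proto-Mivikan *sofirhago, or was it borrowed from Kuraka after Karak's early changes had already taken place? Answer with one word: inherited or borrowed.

If inherited, *sofirhago would pass through all of Karak's changes:
Karak: *sofirhago
  sofirhago → sofirago   [h-loss]
  sofirago → soferago   [pre-rhotic lowering]
  soferago → soferego   [vowel merger]
  soferego (rule 4 does not apply)
  giving Karak soferego.
If borrowed from Kuraka 'sofirhag' after the early changes, it would undergo only the recent ones:
  rule 3 (vowel merger): sofirhag → sofirheg
  rule 4 (vowel merger): no change (sofirheg)
  ⇒ as a loan: sofirheg
Karak 'soferego' matches the inherited outcome exactly, so it is an inherited cognate, not a loan.

inherited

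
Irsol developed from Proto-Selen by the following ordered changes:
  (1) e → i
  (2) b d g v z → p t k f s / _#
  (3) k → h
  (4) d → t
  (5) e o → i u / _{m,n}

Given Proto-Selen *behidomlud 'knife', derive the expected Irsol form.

Irsol: start from *behidomlud.
  rule 1 (vowel merger): behidomlud → bihidomlud
  rule 2 (final devoicing): bihidomlud → bihidomlut
  rule 3: no change — bihidomlut
  rule 4 (unconditioned shift): bihidomlut → bihitomlut
  rule 5 (pre-nasal raising): bihitomlut → bihitumlut
  ⇒ Irsol bihitumlut

bihitumlut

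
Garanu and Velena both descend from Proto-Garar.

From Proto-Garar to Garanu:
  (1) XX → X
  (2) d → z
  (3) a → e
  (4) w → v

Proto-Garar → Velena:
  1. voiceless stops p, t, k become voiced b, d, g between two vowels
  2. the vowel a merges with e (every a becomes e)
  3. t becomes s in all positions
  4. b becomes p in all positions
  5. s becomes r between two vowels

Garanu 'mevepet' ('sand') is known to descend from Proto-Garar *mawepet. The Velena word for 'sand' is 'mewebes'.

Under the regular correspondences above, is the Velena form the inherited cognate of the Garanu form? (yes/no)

Derive the expected Velena reflex of *mawepet:
Velena: *mawepet
  mawepet → mawebet   [intervocalic voicing]
  mawebet → mewebet   [vowel merger]
  mewebet → mewebes   [unconditioned shift]
  mewebes → mewepes   [unconditioned shift]
  mewepes (rule 5 does not apply)
  giving Velena mewepes.
The regular Velena reflex would be 'mewepes', but the attested form is 'mewebes'. The correspondence is irregular, so they are not cognates (the Velena form has a different source).

no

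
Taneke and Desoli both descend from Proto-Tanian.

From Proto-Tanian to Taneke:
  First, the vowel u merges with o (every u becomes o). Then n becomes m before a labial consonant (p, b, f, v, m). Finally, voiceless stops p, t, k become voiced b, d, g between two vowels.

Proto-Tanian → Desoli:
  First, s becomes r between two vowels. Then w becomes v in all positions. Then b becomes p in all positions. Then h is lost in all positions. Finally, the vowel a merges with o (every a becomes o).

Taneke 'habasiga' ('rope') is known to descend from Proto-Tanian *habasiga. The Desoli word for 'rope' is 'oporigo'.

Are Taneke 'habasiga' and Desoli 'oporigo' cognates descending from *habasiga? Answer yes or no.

yes

Derive the expected Desoli reflex of *habasiga:
Desoli: *habasiga > habariga > hapariga > apariga > oporigo  (by rhotacism, unconditioned shift, h-loss, vowel merger)
Desoli 'oporigo' matches the regular reflex exactly, so the pair is cognate.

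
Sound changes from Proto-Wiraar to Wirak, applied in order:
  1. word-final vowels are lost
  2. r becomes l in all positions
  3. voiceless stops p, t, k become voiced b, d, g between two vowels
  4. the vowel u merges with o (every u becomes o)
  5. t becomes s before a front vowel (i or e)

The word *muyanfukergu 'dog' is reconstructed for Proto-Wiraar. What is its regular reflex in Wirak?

Wirak: start from *muyanfukergu.
  rule 1 (apocope): muyanfukergu → muyanfukerg
  rule 2 (unconditioned shift): muyanfukerg → muyanfukelg
  rule 3 (intervocalic voicing): muyanfukelg → muyanfugelg
  rule 4 (vowel merger): muyanfugelg → moyanfogelg
  rule 5: no change — moyanfogelg
  ⇒ Wirak moyanfogelg

moyanfogelg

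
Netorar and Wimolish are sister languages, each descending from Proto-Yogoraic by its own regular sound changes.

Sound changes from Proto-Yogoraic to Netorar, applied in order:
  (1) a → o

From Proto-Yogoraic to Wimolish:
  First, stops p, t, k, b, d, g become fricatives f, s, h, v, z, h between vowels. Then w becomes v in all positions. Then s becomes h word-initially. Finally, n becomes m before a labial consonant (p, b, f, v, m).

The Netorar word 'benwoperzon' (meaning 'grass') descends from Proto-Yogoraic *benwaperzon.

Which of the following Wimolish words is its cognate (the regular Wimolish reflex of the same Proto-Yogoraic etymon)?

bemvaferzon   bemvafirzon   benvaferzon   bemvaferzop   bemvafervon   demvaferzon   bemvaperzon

Wimolish: *benwaperzon > benwaferzon > benvaferzon > bemvaferzon  (by intervocalic lenition, unconditioned shift, nasal place assimilation)
Only 'bemvaferzon' matches the regular Wimolish development of *benwaperzon.

bemvaferzon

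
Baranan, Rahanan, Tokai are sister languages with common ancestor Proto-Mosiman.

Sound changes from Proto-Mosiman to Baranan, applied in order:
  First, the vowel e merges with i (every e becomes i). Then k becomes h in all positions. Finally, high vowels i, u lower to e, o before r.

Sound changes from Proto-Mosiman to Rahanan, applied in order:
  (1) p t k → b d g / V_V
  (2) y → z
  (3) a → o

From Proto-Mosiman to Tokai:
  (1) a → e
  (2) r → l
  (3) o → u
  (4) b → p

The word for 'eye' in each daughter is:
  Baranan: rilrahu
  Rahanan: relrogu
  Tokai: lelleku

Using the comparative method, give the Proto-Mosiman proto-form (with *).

*relraku

Position 5: Baranan has a, Rahanan has o, Tokai has e. Baranan preserves a here (none of its changes turn any other segment into a), so the proto-segment is *a.
Position 2: Baranan has i, Rahanan has e, Tokai has e. Rahanan preserves e here (none of its changes turn any other segment into e), so the proto-segment is *e.
Position 6: Baranan has h, Rahanan has g, Tokai has k. Tokai preserves k here (none of its changes turn any other segment into k), so the proto-segment is *k.
Continuing position by position gives *relraku; check it forward:
Baranan: start from *relraku.
  rule 1 (vowel merger): relraku → rilraku
  rule 2 (unconditioned shift): rilraku → rilrahu
  rule 3: no change — rilrahu
  ⇒ Baranan rilrahu
Rahanan: *relraku
  relraku → relragu   [intervocalic voicing]
  relragu (rule 2 does not apply)
  relragu → relrogu   [vowel merger]
  giving Rahanan relrogu.
Tokai: start from *relraku.
  rule 1 (vowel merger): relraku → relreku
  rule 2 (unconditioned shift): relreku → lelleku
  rule 3: no change — lelleku
  rule 4: no change — lelleku
  ⇒ Tokai lelleku
Only *relraku yields all of Baranan rilrahu, Rahanan relrogu, Tokai lelleku.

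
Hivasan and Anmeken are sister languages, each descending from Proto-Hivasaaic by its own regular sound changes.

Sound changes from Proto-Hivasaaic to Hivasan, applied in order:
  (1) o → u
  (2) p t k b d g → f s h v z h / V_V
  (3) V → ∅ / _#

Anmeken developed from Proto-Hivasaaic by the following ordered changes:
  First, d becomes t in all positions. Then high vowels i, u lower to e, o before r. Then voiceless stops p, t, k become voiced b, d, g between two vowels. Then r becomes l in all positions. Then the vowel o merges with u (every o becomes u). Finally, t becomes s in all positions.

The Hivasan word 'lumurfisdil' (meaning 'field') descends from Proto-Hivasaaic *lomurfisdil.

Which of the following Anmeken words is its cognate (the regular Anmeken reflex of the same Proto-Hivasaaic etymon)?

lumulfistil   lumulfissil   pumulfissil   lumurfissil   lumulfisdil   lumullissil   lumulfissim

lumulfissil

Anmeken: *lomurfisdil > lomurfistil > lomorfistil > lomolfistil > lumulfistil > lumulfissil  (by unconditioned shift, pre-rhotic lowering, unconditioned shift, vowel merger, unconditioned shift)
Only 'lumulfissil' matches the regular Anmeken development of *lomurfisdil.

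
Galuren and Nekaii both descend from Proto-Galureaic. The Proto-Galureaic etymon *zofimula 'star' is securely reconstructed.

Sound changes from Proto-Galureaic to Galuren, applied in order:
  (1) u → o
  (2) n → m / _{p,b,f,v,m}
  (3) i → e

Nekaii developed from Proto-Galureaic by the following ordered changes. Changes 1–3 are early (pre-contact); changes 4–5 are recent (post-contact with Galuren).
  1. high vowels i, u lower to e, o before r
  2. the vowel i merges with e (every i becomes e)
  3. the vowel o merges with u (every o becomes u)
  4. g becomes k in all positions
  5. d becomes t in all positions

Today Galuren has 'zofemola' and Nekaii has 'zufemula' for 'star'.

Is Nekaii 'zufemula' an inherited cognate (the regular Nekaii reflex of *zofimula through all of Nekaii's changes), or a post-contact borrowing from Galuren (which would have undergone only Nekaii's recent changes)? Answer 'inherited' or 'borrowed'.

inherited

If inherited, *zofimula would pass through all of Nekaii's changes:
Nekaii: *zofimula
  zofimula (rule 1 does not apply)
  zofimula → zofemula   [vowel merger]
  zofemula → zufemula   [vowel merger]
  zufemula (rule 4 does not apply)
  zufemula (rule 5 does not apply)
  giving Nekaii zufemula.
If borrowed from Galuren 'zofemola' after the early changes, it would undergo only the recent ones:
  rule 4 (unconditioned shift): no change (zofemola)
  rule 5 (unconditioned shift): no change (zofemola)
  ⇒ as a loan: zofemola
Nekaii 'zufemula' matches the inherited outcome exactly, so it is an inherited cognate, not a loan.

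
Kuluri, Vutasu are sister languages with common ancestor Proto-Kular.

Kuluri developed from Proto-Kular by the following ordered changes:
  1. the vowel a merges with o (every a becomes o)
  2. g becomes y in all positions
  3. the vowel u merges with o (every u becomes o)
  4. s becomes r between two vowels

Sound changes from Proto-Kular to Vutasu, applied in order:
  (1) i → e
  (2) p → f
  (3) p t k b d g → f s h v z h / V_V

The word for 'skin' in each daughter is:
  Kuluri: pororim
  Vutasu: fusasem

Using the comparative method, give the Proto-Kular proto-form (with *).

Position 1: Kuluri has p, Vutasu has f. Kuluri preserves p here (none of its changes turn any other segment into p), so the proto-segment is *p.
Position 2: Kuluri has o, Vutasu has u. Vutasu preserves u here (none of its changes turn any other segment into u), so the proto-segment is *u.
This points to *pusasim. Verify forward in each daughter:
Kuluri: *pusasim > pusosim > pososim > pororim  (by vowel merger, vowel merger, rhotacism)
Vutasu: *pusasim > pusasem > fusasem  (by vowel merger, unconditioned shift)
*pusasim is the unique common source.

*pusasim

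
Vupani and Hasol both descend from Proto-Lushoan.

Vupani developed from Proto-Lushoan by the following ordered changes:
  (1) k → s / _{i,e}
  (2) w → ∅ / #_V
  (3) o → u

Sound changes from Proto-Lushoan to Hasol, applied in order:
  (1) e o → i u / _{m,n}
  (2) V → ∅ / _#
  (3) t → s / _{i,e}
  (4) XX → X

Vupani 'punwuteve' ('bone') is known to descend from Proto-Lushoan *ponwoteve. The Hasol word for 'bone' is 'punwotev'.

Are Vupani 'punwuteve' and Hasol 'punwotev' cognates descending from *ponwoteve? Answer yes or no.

no

Derive the expected Hasol reflex of *ponwoteve:
Hasol: *ponwoteve
  ponwoteve → punwoteve   [pre-nasal raising]
  punwoteve → punwotev   [apocope]
  punwotev → punwosev   [palatalisation]
  punwosev (rule 4 does not apply)
  giving Hasol punwosev.
The regular Hasol reflex would be 'punwosev', but the attested form is 'punwotev'. The correspondence is irregular, so they are not cognates (the Hasol form has a different source).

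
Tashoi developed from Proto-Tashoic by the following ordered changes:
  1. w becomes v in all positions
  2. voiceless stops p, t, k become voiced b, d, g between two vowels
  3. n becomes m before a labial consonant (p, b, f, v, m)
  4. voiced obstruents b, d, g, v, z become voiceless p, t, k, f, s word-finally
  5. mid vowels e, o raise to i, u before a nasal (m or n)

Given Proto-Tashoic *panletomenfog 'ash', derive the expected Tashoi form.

panledumimfok

Tashoi: start from *panletomenfog.
  rule 1: no change — panletomenfog
  rule 2 (intervocalic voicing): panletomenfog → panledomenfog
  rule 3 (nasal place assimilation): panledomenfog → panledomemfog
  rule 4 (final devoicing): panledomemfog → panledomemfok
  rule 5 (pre-nasal raising): panledomemfok → panledumimfok
  ⇒ Tashoi panledumimfok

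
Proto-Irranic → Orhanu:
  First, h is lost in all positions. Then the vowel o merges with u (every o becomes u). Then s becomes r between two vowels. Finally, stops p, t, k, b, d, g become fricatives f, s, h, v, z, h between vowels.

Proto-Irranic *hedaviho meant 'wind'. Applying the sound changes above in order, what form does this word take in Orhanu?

Orhanu: start from *hedaviho.
  rule 1 (h-loss): hedaviho → edavio
  rule 2 (vowel merger): edavio → edaviu
  rule 3: no change — edaviu
  rule 4 (intervocalic lenition): edaviu → ezaviu
  ⇒ Orhanu ezaviu

ezaviu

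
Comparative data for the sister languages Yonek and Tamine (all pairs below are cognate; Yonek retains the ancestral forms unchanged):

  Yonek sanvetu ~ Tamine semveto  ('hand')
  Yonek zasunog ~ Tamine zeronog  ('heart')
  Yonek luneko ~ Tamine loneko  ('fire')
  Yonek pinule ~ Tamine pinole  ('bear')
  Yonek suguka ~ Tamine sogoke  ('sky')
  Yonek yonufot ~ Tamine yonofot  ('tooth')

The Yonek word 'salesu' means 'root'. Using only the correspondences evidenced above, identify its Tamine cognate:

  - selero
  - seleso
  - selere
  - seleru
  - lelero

zasunog ~ zeronog — Yonek a corresponds to Tamine e after a consonant, before a consonant other than r, m, n, p, b, f, v.
zasunog ~ zeronog — Yonek s corresponds to Tamine r between vowels (before a back vowel).
sanvetu ~ semveto — Yonek u corresponds to Tamine o word-finally.
Applying these to Yonek 'salesu':
  salesu → selesu   (a→e after a consonant, before a consonant other than r, m, n, p, b, f, v)
  selesu → seleru   (s→r between vowels (before a back vowel))
  seleru → selero   (u→o word-finally)
So the Tamine cognate is 'selero'.

selero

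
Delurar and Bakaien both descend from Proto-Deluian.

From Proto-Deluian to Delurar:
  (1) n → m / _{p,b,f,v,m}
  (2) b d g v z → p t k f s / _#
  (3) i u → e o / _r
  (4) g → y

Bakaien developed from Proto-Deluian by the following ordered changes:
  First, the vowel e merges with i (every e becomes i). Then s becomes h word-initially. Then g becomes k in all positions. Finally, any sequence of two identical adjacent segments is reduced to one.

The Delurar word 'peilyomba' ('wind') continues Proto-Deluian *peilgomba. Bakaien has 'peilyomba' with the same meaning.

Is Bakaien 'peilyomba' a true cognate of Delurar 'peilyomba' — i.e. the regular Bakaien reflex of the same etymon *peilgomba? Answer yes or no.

no

Derive the expected Bakaien reflex of *peilgomba:
Bakaien: *peilgomba > piilgomba > piilkomba > pilkomba  (by vowel merger, unconditioned shift, degemination)
The regular Bakaien reflex would be 'pilkomba', but the attested form is 'peilyomba'. The correspondence is irregular, so they are not cognates (the Bakaien form has a different source).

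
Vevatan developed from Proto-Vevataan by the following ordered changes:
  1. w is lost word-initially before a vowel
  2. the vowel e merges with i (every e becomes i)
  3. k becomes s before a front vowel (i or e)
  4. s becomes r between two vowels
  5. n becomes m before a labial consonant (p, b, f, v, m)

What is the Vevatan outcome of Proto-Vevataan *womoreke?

Vevatan: start from *womoreke.
  rule 1 (glide loss): womoreke → omoreke
  rule 2 (vowel merger): omoreke → omoriki
  rule 3 (palatalisation): omoriki → omorisi
  rule 4 (rhotacism): omorisi → omoriri
  rule 5: no change — omoriri
  ⇒ Vevatan omoriri

omoriri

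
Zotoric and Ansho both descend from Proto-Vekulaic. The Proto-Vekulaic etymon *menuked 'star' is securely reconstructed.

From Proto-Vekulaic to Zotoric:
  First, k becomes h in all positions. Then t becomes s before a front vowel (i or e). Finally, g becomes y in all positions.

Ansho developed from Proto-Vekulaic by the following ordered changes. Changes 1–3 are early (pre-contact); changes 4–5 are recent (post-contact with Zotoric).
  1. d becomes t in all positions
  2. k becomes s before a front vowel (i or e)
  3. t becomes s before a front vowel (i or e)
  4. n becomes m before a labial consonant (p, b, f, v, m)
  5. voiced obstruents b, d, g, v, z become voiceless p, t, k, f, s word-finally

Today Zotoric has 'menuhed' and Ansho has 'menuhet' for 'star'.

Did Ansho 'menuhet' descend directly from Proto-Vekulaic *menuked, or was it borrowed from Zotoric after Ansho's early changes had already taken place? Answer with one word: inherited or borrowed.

borrowed

If inherited, *menuked would pass through all of Ansho's changes:
Ansho: *menuked > menuket > menuset  (by unconditioned shift, palatalisation)
If borrowed from Zotoric 'menuhed' after the early changes, it would undergo only the recent ones:
  rule 4 (nasal place assimilation): no change (menuhed)
  rule 5 (final devoicing): menuhed → menuhet
  ⇒ as a loan: menuhet
Ansho 'menuhet' matches the loan outcome 'menuhet', not the inherited 'menuset' — it skipped the early Ansho changes, so it was borrowed from Zotoric.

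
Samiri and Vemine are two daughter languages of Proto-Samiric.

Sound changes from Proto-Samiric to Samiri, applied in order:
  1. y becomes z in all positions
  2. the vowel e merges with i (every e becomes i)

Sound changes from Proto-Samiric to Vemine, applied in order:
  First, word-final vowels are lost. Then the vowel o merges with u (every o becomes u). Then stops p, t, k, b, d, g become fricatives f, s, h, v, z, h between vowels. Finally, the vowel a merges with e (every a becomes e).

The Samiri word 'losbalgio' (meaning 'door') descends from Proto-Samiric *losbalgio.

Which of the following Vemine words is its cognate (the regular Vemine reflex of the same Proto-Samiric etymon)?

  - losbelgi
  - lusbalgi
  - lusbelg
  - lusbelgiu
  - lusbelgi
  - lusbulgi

Vemine: *losbalgio
  losbalgio → losbalgi   [apocope]
  losbalgi → lusbalgi   [vowel merger]
  lusbalgi (rule 3 does not apply)
  lusbalgi → lusbelgi   [vowel merger]
  giving Vemine lusbelgi.

lusbelgi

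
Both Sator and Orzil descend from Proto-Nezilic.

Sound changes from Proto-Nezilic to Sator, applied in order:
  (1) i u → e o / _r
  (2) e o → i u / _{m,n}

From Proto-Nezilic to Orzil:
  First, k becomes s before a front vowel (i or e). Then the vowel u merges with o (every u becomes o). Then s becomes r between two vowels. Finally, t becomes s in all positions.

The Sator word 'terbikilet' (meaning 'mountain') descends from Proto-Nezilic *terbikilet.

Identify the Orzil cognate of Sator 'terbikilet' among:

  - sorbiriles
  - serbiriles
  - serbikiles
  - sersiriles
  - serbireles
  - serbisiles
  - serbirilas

Orzil: *terbikilet
  terbikilet → terbisilet   [palatalisation]
  terbisilet (rule 2 does not apply)
  terbisilet → terbirilet   [rhotacism]
  terbirilet → serbiriles   [unconditioned shift]
  giving Orzil serbiriles.
Only 'serbiriles' matches the regular Orzil development of *terbikilet.

serbiriles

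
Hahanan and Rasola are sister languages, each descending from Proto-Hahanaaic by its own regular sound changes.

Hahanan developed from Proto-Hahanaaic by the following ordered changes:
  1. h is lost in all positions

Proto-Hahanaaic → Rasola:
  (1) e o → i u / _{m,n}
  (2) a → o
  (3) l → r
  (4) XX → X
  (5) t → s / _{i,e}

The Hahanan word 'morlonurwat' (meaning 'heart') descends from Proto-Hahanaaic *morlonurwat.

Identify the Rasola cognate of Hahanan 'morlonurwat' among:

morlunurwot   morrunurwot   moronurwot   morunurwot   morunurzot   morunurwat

Rasola: start from *morlonurwat.
  rule 1 (pre-nasal raising): morlonurwat → morlunurwat
  rule 2 (vowel merger): morlunurwat → morlunurwot
  rule 3 (unconditioned shift): morlunurwot → morrunurwot
  rule 4 (degemination): morrunurwot → morunurwot
  rule 5: no change — morunurwot
  ⇒ Rasola morunurwot

morunurwot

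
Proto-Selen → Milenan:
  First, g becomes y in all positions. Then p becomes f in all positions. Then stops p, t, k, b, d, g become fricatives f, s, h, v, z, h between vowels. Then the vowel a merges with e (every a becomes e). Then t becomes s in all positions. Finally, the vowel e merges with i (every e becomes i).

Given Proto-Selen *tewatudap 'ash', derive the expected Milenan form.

Milenan: start from *tewatudap.
  rule 1: no change — tewatudap
  rule 2 (unconditioned shift): tewatudap → tewatudaf
  rule 3 (intervocalic lenition): tewatudaf → tewasuzaf
  rule 4 (vowel merger): tewasuzaf → tewesuzef
  rule 5 (unconditioned shift): tewesuzef → sewesuzef
  rule 6 (vowel merger): sewesuzef → siwisuzif
  ⇒ Milenan siwisuzif

siwisuzif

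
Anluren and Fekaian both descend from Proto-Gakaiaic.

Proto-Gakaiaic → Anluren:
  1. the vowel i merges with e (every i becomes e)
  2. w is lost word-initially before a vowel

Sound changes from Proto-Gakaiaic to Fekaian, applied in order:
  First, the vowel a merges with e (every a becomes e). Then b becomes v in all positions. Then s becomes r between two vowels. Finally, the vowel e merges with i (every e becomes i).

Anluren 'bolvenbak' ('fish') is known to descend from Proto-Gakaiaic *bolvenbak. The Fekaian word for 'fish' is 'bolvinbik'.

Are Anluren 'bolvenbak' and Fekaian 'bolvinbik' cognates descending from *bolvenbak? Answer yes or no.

Derive the expected Fekaian reflex of *bolvenbak:
Fekaian: start from *bolvenbak.
  rule 1 (vowel merger): bolvenbak → bolvenbek
  rule 2 (unconditioned shift): bolvenbek → volvenvek
  rule 3: no change — volvenvek
  rule 4 (vowel merger): volvenvek → volvinvik
  ⇒ Fekaian volvinvik
The regular Fekaian reflex would be 'volvinvik', but the attested form is 'bolvinbik'. The correspondence is irregular, so they are not cognates (the Fekaian form has a different source).

no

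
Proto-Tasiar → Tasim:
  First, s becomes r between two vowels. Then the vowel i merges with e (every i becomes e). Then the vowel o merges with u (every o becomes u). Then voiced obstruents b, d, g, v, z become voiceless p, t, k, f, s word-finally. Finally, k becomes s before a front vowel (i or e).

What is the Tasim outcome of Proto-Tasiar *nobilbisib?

Tasim: start from *nobilbisib.
  rule 1 (rhotacism): nobilbisib → nobilbirib
  rule 2 (vowel merger): nobilbirib → nobelbereb
  rule 3 (vowel merger): nobelbereb → nubelbereb
  rule 4 (final devoicing): nubelbereb → nubelberep
  rule 5: no change — nubelberep
  ⇒ Tasim nubelberep

nubelberep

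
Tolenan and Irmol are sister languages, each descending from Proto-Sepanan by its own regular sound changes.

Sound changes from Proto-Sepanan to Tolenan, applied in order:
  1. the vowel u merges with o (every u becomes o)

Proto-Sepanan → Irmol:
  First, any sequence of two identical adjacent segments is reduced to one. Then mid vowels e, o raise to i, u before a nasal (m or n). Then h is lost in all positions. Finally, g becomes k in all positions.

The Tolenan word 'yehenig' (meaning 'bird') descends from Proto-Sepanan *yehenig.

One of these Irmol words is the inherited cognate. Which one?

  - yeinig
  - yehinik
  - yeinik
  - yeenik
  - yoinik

Irmol: *yehenig > yehinig > yeinig > yeinik  (by pre-nasal raising, h-loss, unconditioned shift)
Only 'yeinik' matches the regular Irmol development of *yehenig.

yeinik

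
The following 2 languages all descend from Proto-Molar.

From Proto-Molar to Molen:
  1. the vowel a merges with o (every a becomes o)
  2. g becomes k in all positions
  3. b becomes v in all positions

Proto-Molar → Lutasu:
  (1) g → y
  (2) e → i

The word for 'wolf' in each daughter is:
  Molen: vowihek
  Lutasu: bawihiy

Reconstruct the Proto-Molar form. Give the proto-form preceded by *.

*bawiheg

Position 6: Molen has e, Lutasu has i. Molen preserves e here (none of its changes turn any other segment into e), so the proto-segment is *e.
Position 2: Molen has o, Lutasu has a. Lutasu preserves a here (none of its changes turn any other segment into a), so the proto-segment is *a.
Continuing position by position gives *bawiheg; check it forward:
Molen: start from *bawiheg.
  rule 1 (vowel merger): bawiheg → bowiheg
  rule 2 (unconditioned shift): bowiheg → bowihek
  rule 3 (unconditioned shift): bowihek → vowihek
  ⇒ Molen vowihek
Lutasu: *bawiheg
  bawiheg → bawihey   [unconditioned shift]
  bawihey → bawihiy   [vowel merger]
  giving Lutasu bawihiy.
Only *bawiheg yields all of Molen vowihek, Lutasu bawihiy.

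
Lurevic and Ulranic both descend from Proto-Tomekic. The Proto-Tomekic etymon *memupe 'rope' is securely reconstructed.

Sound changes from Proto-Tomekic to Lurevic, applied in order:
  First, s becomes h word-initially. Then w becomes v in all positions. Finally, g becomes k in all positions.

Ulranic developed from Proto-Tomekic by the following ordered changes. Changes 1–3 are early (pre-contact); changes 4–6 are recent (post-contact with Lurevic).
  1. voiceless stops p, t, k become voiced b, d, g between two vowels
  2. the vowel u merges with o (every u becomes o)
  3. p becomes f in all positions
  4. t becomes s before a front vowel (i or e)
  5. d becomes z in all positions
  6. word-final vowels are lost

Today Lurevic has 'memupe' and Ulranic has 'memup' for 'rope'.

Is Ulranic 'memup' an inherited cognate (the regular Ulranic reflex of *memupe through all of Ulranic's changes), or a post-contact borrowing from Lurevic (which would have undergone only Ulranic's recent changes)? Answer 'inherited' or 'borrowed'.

If inherited, *memupe would pass through all of Ulranic's changes:
Ulranic: *memupe
  memupe → memube   [intervocalic voicing]
  memube → memobe   [vowel merger]
  memobe (rule 3 does not apply)
  memobe (rule 4 does not apply)
  memobe (rule 5 does not apply)
  memobe → memob   [apocope]
  giving Ulranic memob.
If borrowed from Lurevic 'memupe' after the early changes, it would undergo only the recent ones:
  rule 4 (palatalisation): no change (memupe)
  rule 5 (unconditioned shift): no change (memupe)
  rule 6 (apocope): memupe → memup
  ⇒ as a loan: memup
Ulranic 'memup' matches the loan outcome 'memup', not the inherited 'memob' — it skipped the early Ulranic changes, so it was borrowed from Lurevic.

borrowed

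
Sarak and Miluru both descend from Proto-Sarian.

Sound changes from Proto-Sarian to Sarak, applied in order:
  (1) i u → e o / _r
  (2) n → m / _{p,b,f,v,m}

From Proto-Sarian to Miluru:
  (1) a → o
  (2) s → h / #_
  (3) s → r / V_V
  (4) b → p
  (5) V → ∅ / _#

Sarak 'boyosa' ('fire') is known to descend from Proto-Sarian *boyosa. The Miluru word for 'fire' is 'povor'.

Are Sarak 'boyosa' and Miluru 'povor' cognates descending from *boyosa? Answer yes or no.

no

Derive the expected Miluru reflex of *boyosa:
Miluru: *boyosa > boyoso > boyoro > poyoro > poyor  (by vowel merger, rhotacism, unconditioned shift, apocope)
The regular Miluru reflex would be 'poyor', but the attested form is 'povor'. The correspondence is irregular, so they are not cognates (the Miluru form has a different source).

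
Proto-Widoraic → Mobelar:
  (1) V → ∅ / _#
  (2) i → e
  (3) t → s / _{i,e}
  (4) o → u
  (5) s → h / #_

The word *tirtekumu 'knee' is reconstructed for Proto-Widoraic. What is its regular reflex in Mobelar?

Mobelar: *tirtekumu
  tirtekumu → tirtekum   [apocope]
  tirtekum → tertekum   [vowel merger]
  tertekum → sersekum   [palatalisation]
  sersekum (rule 4 does not apply)
  sersekum → hersekum   [debuccalisation]
  giving Mobelar hersekum.

hersekum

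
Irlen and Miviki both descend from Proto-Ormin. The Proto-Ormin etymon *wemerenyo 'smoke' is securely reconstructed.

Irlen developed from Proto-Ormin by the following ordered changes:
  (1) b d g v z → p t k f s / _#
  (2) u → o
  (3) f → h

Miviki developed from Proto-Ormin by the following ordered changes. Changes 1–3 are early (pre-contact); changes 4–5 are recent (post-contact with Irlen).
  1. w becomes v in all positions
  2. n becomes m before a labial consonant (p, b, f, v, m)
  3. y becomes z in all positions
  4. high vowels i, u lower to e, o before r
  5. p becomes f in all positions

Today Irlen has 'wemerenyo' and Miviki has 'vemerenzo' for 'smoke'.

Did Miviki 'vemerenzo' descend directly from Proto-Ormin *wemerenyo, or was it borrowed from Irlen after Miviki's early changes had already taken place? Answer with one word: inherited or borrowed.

inherited

If inherited, *wemerenyo would pass through all of Miviki's changes:
Miviki: *wemerenyo
  wemerenyo → vemerenyo   [unconditioned shift]
  vemerenyo (rule 2 does not apply)
  vemerenyo → vemerenzo   [unconditioned shift]
  vemerenzo (rule 4 does not apply)
  vemerenzo (rule 5 does not apply)
  giving Miviki vemerenzo.
If borrowed from Irlen 'wemerenyo' after the early changes, it would undergo only the recent ones:
  rule 4 (pre-rhotic lowering): no change (wemerenyo)
  rule 5 (unconditioned shift): no change (wemerenyo)
  ⇒ as a loan: wemerenyo
Miviki 'vemerenzo' matches the inherited outcome exactly, so it is an inherited cognate, not a loan.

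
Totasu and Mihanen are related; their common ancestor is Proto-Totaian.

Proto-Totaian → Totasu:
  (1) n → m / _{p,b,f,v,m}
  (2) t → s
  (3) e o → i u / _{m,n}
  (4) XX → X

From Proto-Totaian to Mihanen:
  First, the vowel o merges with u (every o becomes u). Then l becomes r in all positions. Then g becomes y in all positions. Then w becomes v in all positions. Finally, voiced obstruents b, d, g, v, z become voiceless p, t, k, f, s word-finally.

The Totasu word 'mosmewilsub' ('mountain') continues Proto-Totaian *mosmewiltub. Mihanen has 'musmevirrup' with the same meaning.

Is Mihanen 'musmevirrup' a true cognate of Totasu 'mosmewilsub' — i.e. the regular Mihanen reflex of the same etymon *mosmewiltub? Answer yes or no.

Derive the expected Mihanen reflex of *mosmewiltub:
Mihanen: *mosmewiltub
  mosmewiltub → musmewiltub   [vowel merger]
  musmewiltub → musmewirtub   [unconditioned shift]
  musmewirtub (rule 3 does not apply)
  musmewirtub → musmevirtub   [unconditioned shift]
  musmevirtub → musmevirtup   [final devoicing]
  giving Mihanen musmevirtup.
The regular Mihanen reflex would be 'musmevirtup', but the attested form is 'musmevirrup'. The correspondence is irregular, so they are not cognates (the Mihanen form has a different source).

no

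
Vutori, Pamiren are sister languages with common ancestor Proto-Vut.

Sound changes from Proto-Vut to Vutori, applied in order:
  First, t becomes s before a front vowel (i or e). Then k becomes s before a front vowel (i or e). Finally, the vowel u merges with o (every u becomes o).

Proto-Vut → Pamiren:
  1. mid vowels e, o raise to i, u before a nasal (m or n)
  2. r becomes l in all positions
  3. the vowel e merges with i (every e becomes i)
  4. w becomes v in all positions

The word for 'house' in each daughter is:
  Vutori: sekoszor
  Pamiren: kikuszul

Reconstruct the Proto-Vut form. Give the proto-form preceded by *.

*kekuszur

Position 8: Vutori has r, Pamiren has l. Vutori preserves r here (none of its changes turn any other segment into r), so the proto-segment is *r.
Position 7: Vutori has o, Pamiren has u. Taking the neighbouring segments as reconstructed: Vutori o could go back to *o or *u; Pamiren u can only go back to *u — the one source consistent with every daughter is *u.
This points to *kekuszur. Verify forward in each daughter:
Vutori: *kekuszur > sekuszur > sekoszor  (by palatalisation, vowel merger)
Pamiren: *kekuszur
  kekuszur (rule 1 does not apply)
  kekuszur → kekuszul   [unconditioned shift]
  kekuszul → kikuszul   [vowel merger]
  kikuszul (rule 4 does not apply)
  giving Pamiren kikuszul.
Only *kekuszur yields all of Vutori sekoszor, Pamiren kikuszul.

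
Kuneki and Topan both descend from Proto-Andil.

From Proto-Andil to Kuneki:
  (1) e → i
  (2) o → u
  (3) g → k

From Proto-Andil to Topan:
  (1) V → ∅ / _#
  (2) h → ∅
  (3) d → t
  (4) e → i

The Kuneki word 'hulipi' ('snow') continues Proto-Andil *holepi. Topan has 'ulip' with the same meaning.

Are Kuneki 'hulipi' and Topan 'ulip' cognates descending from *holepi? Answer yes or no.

no

Derive the expected Topan reflex of *holepi:
Topan: *holepi > holep > olep > olip  (by apocope, h-loss, vowel merger)
The regular Topan reflex would be 'olip', but the attested form is 'ulip'. The correspondence is irregular, so they are not cognates (the Topan form has a different source).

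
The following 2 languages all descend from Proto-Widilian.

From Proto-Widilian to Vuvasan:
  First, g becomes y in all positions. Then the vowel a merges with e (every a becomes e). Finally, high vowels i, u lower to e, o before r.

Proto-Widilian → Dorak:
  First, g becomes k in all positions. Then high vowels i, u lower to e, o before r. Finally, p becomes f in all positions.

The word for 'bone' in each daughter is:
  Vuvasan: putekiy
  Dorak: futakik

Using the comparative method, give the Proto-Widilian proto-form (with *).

Position 7: Vuvasan has y, Dorak has k. Taking the neighbouring segments as reconstructed: Vuvasan y could go back to *g or *y; Dorak k could go back to *k or *g — the one source consistent with every daughter is *g.
Position 4: Vuvasan has e, Dorak has a. Dorak preserves a here (none of its changes turn any other segment into a), so the proto-segment is *a.
Position 1: Vuvasan has p, Dorak has f. Vuvasan preserves p here (none of its changes turn any other segment into p), so the proto-segment is *p.
Verify the candidate proto-form against each daughter:
Vuvasan: start from *putakig.
  rule 1 (unconditioned shift): putakig → putakiy
  rule 2 (vowel merger): putakiy → putekiy
  rule 3: no change — putekiy
  ⇒ Vuvasan putekiy
Dorak: *putakig > putakik > futakik  (by unconditioned shift, unconditioned shift)
*putakig is the unique common source.

*putakig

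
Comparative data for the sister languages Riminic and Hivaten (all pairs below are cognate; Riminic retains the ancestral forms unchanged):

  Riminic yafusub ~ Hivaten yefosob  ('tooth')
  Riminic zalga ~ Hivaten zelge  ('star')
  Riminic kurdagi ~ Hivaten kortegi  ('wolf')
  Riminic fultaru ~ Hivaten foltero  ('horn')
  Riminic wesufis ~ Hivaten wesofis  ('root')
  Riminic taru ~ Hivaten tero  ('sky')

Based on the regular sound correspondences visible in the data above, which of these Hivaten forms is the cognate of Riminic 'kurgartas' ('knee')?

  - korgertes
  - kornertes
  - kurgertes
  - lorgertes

korgertes

kurdagi ~ kortegi — Riminic u corresponds to Hivaten o after a consonant, before r.
fultaru ~ foltero, taru ~ tero — Riminic a corresponds to Hivaten e after a consonant, before r.
zalga ~ zelge, kurdagi ~ kortegi — Riminic a corresponds to Hivaten e after a consonant, before a consonant other than r, m, n, p, b, f, v.
Applying these to Riminic 'kurgartas':
  kurgartas → korgartas   (u→o after a consonant, before r)
  korgartas → korgertas   (a→e after a consonant, before r)
  korgertas → korgertes   (a→e after a consonant, before a consonant other than r, m, n, p, b, f, v)
So the Hivaten cognate is 'korgertes'.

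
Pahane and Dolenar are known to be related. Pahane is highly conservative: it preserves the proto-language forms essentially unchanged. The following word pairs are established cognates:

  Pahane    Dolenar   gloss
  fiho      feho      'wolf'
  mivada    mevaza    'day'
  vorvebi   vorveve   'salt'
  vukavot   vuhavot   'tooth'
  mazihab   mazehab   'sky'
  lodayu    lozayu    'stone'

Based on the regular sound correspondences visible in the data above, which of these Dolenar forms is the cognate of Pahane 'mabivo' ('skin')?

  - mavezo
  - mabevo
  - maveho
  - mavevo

vorvebi ~ vorveve — Pahane b corresponds to Dolenar v between vowels (before a front vowel).
mivada ~ mevaza — Pahane i corresponds to Dolenar e after a consonant, before a labial obstruent.
Applying these to Pahane 'mabivo':
  mabivo → mavivo   (b→v between vowels (before a front vowel))
  mavivo → mavevo   (i→e after a consonant, before a labial obstruent)
So the Dolenar cognate is 'mavevo'.

mavevo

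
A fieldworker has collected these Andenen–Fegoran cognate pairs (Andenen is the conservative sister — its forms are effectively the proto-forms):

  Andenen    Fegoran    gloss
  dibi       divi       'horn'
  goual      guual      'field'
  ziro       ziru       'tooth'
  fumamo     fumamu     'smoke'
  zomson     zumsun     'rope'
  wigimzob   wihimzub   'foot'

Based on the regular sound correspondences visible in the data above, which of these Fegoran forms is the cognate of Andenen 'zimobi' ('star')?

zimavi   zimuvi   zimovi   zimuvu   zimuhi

wigimzob ~ wihimzub — Andenen o corresponds to Fegoran u after a consonant, before a labial obstruent.
dibi ~ divi — Andenen b corresponds to Fegoran v between vowels (before a front vowel).
Applying these to Andenen 'zimobi':
  zimobi → zimubi   (o→u after a consonant, before a labial obstruent)
  zimubi → zimuvi   (b→v between vowels (before a front vowel))
So the Fegoran cognate is 'zimuvi'.

zimuvi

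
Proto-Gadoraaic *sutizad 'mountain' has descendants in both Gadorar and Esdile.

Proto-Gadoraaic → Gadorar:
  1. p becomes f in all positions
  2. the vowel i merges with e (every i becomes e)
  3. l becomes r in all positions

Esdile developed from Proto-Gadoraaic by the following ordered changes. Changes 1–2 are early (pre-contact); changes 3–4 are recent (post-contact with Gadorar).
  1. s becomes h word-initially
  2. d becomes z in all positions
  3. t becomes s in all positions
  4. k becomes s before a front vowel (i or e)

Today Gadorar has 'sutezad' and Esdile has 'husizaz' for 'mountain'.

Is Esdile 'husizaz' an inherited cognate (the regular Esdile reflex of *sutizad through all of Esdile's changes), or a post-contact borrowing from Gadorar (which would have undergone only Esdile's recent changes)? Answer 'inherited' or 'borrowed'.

inherited

If inherited, *sutizad would pass through all of Esdile's changes:
Esdile: *sutizad > hutizad > hutizaz > husizaz  (by debuccalisation, unconditioned shift, unconditioned shift)
If borrowed from Gadorar 'sutezad' after the early changes, it would undergo only the recent ones:
  rule 3 (unconditioned shift): sutezad → susezad
  rule 4 (palatalisation): no change (susezad)
  ⇒ as a loan: susezad
Esdile 'husizaz' matches the inherited outcome exactly, so it is an inherited cognate, not a loan.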